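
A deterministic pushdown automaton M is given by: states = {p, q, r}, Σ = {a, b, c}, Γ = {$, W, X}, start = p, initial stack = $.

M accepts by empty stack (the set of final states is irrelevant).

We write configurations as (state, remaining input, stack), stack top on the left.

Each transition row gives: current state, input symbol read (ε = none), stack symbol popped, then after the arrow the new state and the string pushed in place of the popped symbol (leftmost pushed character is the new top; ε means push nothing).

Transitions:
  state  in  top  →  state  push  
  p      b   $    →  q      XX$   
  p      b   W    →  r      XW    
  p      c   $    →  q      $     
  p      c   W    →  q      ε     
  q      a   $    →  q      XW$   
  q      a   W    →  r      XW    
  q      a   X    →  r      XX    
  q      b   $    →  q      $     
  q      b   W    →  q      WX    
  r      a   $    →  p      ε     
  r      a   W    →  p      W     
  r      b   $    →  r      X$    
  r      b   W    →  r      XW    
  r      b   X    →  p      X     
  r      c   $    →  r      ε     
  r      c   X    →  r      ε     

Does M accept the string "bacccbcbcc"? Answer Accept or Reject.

(p, bacccbcbcc, $)
  read b, top $: go to q, push XX$ → (q, acccbcbcc, XX$)
  read a, top X: go to r, push XX → (r, cccbcbcc, XXX$)
  read c, top X: go to r, push ε → (r, ccbcbcc, XX$)
  read c, top X: go to r, push ε → (r, cbcbcc, X$)
  read c, top X: go to r, push ε → (r, bcbcc, $)
  read b, top $: go to r, push X$ → (r, cbcc, X$)
  read c, top X: go to r, push ε → (r, bcc, $)
  read b, top $: go to r, push X$ → (r, cc, X$)
  read c, top X: go to r, push ε → (r, c, $)
  read c, top $: go to r, push ε → (r, ε, ε)
All input consumed and the stack is empty.

Accept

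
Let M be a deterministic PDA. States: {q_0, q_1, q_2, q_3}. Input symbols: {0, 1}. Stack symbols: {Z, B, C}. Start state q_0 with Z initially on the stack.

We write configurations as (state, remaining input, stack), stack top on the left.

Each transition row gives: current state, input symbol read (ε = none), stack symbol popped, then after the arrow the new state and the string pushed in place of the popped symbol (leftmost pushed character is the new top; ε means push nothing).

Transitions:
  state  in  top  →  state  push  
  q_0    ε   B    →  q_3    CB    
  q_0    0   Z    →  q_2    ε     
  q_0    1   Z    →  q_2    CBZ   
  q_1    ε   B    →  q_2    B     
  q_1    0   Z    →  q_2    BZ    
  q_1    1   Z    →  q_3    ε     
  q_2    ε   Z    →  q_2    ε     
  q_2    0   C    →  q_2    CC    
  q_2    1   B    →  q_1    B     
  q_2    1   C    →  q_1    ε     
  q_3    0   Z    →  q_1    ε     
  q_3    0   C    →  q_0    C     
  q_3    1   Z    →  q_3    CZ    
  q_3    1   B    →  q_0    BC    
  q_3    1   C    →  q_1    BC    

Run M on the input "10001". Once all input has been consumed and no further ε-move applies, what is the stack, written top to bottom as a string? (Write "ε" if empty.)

CCCBZ

(q_0, 10001, Z) ⊢ (q_2, 0001, CBZ) ⊢ (q_2, 001, CCBZ) ⊢ (q_2, 01, CCCBZ) ⊢ (q_2, 1, CCCCBZ) ⊢ (q_1, ε, CCCBZ)
All input consumed in state q_1 with stack CCCBZ.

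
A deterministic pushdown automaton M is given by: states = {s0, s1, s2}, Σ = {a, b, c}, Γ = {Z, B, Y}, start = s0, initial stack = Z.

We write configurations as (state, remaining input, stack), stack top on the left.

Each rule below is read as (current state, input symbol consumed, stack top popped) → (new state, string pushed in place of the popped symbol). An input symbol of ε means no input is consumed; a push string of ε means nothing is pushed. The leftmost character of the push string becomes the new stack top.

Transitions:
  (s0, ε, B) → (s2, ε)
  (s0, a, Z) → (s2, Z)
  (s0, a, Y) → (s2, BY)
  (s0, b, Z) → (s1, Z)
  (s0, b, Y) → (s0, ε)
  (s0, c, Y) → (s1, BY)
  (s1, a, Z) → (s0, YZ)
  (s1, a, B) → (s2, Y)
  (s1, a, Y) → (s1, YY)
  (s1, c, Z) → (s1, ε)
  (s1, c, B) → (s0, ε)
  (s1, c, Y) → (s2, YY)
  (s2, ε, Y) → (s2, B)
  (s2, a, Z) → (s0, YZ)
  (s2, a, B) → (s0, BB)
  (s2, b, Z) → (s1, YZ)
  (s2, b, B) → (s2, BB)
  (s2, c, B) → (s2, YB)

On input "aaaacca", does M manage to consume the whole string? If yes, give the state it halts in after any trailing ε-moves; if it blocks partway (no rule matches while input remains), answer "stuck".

(s0, aaaacca, Z)
  read a, top Z: go to s2, push Z → (s2, aaacca, Z)
  read a, top Z: go to s0, push YZ → (s0, aacca, YZ)
  read a, top Y: go to s2, push BY → (s2, acca, BYZ)
  read a, top B: go to s0, push BB → (s0, cca, BBYZ)
  ε-move, top B: go to s2, push ε → (s2, cca, BYZ)
  read c, top B: go to s2, push YB → (s2, ca, YBYZ)
  ε-move, top Y: go to s2, push B → (s2, ca, BBYZ)
  read c, top B: go to s2, push YB → (s2, a, YBBYZ)
  ε-move, top Y: go to s2, push B → (s2, a, BBBYZ)
  read a, top B: go to s0, push BB → (s0, ε, BBBBYZ)
  ε-move, top B: go to s2, push ε → (s2, ε, BBBYZ)
All input consumed; M is in state s2.

s2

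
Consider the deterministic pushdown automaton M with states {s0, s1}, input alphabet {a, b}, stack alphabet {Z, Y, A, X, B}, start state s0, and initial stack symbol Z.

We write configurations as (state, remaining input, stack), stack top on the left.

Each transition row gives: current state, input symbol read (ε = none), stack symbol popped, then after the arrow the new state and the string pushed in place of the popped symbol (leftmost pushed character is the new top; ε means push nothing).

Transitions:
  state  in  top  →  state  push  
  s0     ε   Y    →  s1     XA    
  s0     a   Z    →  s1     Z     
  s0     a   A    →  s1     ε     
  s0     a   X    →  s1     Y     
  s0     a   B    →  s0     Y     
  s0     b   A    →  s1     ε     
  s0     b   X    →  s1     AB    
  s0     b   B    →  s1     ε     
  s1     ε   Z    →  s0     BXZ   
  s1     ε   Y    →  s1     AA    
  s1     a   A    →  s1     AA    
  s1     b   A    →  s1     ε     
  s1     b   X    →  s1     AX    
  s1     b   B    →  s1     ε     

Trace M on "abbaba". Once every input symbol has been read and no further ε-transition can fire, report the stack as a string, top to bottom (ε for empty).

AAXZ

(s0, abbaba, Z)
  read a, top Z: go to s1, push Z → (s1, bbaba, Z)
  ε-move, top Z: go to s0, push BXZ → (s0, bbaba, BXZ)
  read b, top B: go to s1, push ε → (s1, baba, XZ)
  read b, top X: go to s1, push AX → (s1, aba, AXZ)
  read a, top A: go to s1, push AA → (s1, ba, AAXZ)
  read b, top A: go to s1, push ε → (s1, a, AXZ)
  read a, top A: go to s1, push AA → (s1, ε, AAXZ)
All input consumed in state s1 with stack AAXZ.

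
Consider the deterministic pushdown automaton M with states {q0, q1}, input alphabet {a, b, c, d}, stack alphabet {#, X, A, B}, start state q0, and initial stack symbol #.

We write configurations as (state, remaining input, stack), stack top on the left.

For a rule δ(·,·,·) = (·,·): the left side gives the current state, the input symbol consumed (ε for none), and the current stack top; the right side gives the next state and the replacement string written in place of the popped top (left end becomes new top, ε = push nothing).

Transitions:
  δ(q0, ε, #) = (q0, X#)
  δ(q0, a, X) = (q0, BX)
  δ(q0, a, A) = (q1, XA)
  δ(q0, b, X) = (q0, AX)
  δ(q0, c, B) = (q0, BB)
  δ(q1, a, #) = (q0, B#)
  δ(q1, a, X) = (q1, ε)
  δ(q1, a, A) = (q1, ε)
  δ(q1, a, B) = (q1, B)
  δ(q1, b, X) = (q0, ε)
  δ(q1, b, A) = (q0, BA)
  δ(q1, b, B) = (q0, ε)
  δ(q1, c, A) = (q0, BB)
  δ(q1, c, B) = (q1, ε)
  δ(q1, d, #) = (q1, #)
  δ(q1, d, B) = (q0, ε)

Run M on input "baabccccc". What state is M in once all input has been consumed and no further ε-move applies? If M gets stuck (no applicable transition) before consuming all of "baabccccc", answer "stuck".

q0

(q0, baabccccc, #)
  ε-move, top #: go to q0, push X# → (q0, baabccccc, X#)
  read b, top X: go to q0, push AX → (q0, aabccccc, AX#)
  read a, top A: go to q1, push XA → (q1, abccccc, XAX#)
  read a, top X: go to q1, push ε → (q1, bccccc, AX#)
  read b, top A: go to q0, push BA → (q0, ccccc, BAX#)
  read c, top B: go to q0, push BB → (q0, cccc, BBAX#)
  read c, top B: go to q0, push BB → (q0, ccc, BBBAX#)
  read c, top B: go to q0, push BB → (q0, cc, BBBBAX#)
  read c, top B: go to q0, push BB → (q0, c, BBBBBAX#)
  read c, top B: go to q0, push BB → (q0, ε, BBBBBBAX#)
All input consumed; M is in state q0.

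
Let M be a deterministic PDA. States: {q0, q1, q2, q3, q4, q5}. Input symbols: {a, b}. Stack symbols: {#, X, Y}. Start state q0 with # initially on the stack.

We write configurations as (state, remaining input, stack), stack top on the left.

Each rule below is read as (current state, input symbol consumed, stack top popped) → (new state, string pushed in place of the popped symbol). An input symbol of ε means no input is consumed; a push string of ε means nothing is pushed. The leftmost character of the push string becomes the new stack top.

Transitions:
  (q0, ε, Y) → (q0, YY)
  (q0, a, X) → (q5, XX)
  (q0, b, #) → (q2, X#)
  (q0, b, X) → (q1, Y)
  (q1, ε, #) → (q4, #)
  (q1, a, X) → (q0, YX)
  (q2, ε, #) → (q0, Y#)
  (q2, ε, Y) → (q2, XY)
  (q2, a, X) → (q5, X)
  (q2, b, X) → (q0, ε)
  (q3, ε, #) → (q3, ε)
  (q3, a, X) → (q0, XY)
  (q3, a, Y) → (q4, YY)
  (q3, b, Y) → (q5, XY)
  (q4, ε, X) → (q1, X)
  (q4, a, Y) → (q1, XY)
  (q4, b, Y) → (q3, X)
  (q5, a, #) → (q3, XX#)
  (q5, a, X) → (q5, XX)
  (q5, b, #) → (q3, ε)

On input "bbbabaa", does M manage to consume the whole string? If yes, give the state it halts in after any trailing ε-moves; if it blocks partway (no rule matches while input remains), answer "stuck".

(q0, bbbabaa, #) ⊢ (q2, bbabaa, X#) ⊢ (q0, babaa, #) ⊢ (q2, abaa, X#) ⊢ (q5, baa, X#)
No transition for (q5, b, top X); M blocks with input baa remaining.

stuck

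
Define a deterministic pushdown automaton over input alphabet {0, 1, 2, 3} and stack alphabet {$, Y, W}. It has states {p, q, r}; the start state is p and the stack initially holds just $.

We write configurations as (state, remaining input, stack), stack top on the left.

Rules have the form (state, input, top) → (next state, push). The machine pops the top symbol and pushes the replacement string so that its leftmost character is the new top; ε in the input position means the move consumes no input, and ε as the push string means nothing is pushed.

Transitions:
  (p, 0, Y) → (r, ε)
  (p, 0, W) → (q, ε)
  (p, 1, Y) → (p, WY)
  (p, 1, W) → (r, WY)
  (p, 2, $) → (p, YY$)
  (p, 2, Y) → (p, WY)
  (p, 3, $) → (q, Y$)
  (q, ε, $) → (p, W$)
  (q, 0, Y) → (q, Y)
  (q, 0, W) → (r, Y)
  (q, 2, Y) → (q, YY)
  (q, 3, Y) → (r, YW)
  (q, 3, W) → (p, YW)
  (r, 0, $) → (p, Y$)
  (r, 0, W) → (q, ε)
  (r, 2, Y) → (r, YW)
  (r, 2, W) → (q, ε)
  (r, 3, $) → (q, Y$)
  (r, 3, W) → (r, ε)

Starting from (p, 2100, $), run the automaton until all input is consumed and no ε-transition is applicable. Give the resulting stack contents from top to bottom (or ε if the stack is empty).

(p, 2100, $) ⊢ (p, 100, YY$) ⊢ (p, 00, WYY$) ⊢ (q, 0, YY$) ⊢ (q, ε, YY$)
All input consumed in state q with stack YY$.

YY$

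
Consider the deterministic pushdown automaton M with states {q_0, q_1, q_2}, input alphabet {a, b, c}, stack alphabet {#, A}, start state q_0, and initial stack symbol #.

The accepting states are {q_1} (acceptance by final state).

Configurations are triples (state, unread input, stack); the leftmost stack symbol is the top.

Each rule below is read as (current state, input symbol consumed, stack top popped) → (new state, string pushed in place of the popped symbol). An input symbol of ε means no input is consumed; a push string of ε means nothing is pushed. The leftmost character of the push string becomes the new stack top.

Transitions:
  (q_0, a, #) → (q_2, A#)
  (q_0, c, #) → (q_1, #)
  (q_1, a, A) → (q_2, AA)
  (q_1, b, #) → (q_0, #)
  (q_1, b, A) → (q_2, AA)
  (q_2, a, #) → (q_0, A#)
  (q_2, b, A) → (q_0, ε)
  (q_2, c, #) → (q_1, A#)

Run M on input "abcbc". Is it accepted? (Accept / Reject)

(q_0, abcbc, #)
  read a, top #: go to q_2, push A# → (q_2, bcbc, A#)
  read b, top A: go to q_0, push ε → (q_0, cbc, #)
  read c, top #: go to q_1, push # → (q_1, bc, #)
  read b, top #: go to q_0, push # → (q_0, c, #)
  read c, top #: go to q_1, push # → (q_1, ε, #)
All input consumed; state q_1 ∈ F.

Accept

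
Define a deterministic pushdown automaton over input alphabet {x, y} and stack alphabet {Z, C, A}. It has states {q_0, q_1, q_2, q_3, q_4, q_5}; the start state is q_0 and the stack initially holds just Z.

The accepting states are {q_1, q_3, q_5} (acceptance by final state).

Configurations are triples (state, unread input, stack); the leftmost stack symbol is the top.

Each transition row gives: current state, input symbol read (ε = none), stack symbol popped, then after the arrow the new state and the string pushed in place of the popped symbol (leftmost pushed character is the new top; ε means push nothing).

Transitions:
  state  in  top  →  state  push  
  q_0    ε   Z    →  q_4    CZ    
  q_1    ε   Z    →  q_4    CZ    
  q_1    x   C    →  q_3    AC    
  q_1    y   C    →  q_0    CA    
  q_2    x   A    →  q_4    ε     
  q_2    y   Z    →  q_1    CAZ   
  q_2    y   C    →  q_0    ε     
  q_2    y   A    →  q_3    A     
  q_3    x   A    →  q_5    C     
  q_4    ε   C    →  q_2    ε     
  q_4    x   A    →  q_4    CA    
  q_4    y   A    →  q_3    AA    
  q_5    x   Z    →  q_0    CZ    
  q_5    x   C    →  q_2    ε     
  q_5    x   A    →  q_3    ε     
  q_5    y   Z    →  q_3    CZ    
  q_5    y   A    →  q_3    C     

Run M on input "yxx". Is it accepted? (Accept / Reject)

(q_0, yxx, Z)
  ε-move, top Z: go to q_4, push CZ → (q_4, yxx, CZ)
  ε-move, top C: go to q_2, push ε → (q_2, yxx, Z)
  read y, top Z: go to q_1, push CAZ → (q_1, xx, CAZ)
  read x, top C: go to q_3, push AC → (q_3, x, ACAZ)
  read x, top A: go to q_5, push C → (q_5, ε, CCAZ)
All input consumed; state q_5 ∈ F.

Accept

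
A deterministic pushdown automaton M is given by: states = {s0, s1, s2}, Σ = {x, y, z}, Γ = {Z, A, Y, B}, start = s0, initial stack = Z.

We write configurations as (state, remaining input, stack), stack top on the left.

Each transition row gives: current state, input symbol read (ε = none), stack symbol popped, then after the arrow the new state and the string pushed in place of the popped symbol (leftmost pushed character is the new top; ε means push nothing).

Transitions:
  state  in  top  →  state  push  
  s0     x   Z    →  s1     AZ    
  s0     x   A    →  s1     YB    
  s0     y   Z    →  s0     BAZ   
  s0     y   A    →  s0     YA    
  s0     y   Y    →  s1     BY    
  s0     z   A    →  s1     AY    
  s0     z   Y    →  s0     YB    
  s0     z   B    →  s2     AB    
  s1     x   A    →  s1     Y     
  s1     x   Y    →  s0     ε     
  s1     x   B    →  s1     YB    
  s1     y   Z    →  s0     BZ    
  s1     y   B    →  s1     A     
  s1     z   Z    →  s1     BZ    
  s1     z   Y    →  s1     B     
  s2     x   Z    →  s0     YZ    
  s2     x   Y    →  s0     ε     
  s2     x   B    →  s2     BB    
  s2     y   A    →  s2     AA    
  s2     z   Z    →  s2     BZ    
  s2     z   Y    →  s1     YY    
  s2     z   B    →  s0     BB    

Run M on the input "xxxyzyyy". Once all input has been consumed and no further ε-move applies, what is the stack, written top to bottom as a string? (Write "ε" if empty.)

(s0, xxxyzyyy, Z) ⊢ (s1, xxyzyyy, AZ) ⊢ (s1, xyzyyy, YZ) ⊢ (s0, yzyyy, Z) ⊢ (s0, zyyy, BAZ) ⊢ (s2, yyy, ABAZ) ⊢ (s2, yy, AABAZ) ⊢ (s2, y, AAABAZ) ⊢ (s2, ε, AAAABAZ)
All input consumed in state s2 with stack AAAABAZ.

AAAABAZ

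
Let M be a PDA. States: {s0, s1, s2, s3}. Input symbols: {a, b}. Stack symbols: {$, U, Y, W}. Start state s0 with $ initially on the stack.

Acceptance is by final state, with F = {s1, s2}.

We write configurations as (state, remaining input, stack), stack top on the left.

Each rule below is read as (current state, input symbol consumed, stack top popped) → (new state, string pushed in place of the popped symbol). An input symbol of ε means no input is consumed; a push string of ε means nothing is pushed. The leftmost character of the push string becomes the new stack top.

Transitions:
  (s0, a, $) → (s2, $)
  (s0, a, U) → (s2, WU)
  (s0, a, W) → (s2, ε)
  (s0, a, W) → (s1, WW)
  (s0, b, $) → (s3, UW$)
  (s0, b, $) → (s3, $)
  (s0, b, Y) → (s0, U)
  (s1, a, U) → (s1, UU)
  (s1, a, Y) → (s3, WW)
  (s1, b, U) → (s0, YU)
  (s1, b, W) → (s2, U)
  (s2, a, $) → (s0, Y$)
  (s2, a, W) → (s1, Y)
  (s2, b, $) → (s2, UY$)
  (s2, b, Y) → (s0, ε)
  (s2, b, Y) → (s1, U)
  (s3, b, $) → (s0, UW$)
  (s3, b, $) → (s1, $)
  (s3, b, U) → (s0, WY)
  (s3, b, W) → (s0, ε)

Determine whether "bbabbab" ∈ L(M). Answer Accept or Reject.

Reject

No computation consumes all input and reaches a final state.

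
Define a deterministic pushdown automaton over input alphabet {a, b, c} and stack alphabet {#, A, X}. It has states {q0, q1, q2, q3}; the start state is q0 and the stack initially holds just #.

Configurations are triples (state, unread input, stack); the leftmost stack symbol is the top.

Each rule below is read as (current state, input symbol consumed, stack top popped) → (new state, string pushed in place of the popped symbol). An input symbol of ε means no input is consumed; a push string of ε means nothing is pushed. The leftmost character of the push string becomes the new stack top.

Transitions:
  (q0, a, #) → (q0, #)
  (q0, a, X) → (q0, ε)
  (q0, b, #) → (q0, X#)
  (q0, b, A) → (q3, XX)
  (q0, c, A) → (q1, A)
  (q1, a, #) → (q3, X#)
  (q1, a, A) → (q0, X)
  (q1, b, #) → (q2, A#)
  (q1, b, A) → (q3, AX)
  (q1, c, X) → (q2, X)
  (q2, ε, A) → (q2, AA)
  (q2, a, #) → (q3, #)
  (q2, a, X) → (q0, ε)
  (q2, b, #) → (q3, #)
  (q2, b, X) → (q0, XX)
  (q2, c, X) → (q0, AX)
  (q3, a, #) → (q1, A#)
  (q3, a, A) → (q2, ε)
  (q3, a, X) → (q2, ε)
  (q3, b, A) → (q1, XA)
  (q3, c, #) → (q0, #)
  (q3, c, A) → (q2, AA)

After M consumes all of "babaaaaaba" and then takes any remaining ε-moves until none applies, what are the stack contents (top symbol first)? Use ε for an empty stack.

#

(q0, babaaaaaba, #)
  read b, top #: go to q0, push X# → (q0, abaaaaaba, X#)
  read a, top X: go to q0, push ε → (q0, baaaaaba, #)
  read b, top #: go to q0, push X# → (q0, aaaaaba, X#)
  read a, top X: go to q0, push ε → (q0, aaaaba, #)
  read a, top #: go to q0, push # → (q0, aaaba, #)
  read a, top #: go to q0, push # → (q0, aaba, #)
  read a, top #: go to q0, push # → (q0, aba, #)
  read a, top #: go to q0, push # → (q0, ba, #)
  read b, top #: go to q0, push X# → (q0, a, X#)
  read a, top X: go to q0, push ε → (q0, ε, #)
All input consumed in state q0 with stack #.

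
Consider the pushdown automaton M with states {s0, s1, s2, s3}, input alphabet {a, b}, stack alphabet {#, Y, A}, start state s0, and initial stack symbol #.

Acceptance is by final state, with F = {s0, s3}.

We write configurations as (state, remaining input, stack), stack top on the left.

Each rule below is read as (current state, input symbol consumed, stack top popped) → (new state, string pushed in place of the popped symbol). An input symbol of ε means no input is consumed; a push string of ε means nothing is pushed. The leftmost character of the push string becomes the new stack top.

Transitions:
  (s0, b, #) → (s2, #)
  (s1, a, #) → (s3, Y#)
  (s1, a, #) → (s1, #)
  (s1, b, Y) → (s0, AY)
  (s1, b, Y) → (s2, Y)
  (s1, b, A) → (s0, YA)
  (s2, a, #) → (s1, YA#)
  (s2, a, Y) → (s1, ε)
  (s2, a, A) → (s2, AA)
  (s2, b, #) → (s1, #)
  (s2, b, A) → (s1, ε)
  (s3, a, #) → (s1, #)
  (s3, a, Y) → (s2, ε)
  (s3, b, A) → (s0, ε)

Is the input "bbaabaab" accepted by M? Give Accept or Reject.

No computation consumes all input and reaches a final state.

Reject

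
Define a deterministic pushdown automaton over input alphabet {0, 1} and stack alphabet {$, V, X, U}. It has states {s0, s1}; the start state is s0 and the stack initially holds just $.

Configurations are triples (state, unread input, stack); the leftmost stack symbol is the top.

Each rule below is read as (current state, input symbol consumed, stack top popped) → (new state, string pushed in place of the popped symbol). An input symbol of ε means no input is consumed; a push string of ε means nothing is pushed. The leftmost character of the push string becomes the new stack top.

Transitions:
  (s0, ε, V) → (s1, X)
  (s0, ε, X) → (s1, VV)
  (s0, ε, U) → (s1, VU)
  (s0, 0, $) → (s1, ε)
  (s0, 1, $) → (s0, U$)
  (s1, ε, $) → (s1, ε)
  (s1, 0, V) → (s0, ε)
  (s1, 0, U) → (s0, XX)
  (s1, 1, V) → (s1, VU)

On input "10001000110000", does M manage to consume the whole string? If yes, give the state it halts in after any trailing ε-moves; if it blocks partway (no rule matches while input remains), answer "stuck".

s1

(s0, 10001000110000, $) ⊢ (s0, 0001000110000, U$) ⊢ (s1, 0001000110000, VU$) ⊢ (s0, 001000110000, U$) ⊢ (s1, 001000110000, VU$) ⊢ (s0, 01000110000, U$) ⊢ (s1, 01000110000, VU$) ⊢ (s0, 1000110000, U$) ⊢ (s1, 1000110000, VU$) ⊢ (s1, 000110000, VUU$) ⊢ (s0, 00110000, UU$) ⊢ (s1, 00110000, VUU$) ⊢ (s0, 0110000, UU$) ⊢ (s1, 0110000, VUU$) ⊢ (s0, 110000, UU$) ⊢ (s1, 110000, VUU$) ⊢ (s1, 10000, VUUU$) ⊢ (s1, 0000, VUUUU$) ⊢ (s0, 000, UUUU$) ⊢ (s1, 000, VUUUU$) ⊢ (s0, 00, UUUU$) ⊢ (s1, 00, VUUUU$) ⊢ (s0, 0, UUUU$) ⊢ (s1, 0, VUUUU$) ⊢ (s0, ε, UUUU$) ⊢ (s1, ε, VUUUU$)
All input consumed; M is in state s1.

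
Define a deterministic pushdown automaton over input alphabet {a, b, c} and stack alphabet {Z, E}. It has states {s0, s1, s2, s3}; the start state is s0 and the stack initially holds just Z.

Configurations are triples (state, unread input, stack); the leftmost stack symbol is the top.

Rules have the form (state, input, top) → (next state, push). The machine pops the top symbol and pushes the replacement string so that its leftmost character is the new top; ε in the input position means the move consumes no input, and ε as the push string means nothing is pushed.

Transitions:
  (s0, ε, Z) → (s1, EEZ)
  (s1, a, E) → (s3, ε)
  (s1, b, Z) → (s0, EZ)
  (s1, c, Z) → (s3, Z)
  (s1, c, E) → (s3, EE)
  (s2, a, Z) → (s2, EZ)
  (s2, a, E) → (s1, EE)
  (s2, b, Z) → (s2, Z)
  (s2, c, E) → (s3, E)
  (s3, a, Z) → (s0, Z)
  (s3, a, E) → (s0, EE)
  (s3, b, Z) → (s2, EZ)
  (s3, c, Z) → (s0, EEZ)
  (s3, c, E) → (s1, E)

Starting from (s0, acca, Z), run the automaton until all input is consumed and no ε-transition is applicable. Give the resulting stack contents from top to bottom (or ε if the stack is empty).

EEEZ

(s0, acca, Z) ⊢ (s1, acca, EEZ) ⊢ (s3, cca, EZ) ⊢ (s1, ca, EZ) ⊢ (s3, a, EEZ) ⊢ (s0, ε, EEEZ)
All input consumed in state s0 with stack EEEZ.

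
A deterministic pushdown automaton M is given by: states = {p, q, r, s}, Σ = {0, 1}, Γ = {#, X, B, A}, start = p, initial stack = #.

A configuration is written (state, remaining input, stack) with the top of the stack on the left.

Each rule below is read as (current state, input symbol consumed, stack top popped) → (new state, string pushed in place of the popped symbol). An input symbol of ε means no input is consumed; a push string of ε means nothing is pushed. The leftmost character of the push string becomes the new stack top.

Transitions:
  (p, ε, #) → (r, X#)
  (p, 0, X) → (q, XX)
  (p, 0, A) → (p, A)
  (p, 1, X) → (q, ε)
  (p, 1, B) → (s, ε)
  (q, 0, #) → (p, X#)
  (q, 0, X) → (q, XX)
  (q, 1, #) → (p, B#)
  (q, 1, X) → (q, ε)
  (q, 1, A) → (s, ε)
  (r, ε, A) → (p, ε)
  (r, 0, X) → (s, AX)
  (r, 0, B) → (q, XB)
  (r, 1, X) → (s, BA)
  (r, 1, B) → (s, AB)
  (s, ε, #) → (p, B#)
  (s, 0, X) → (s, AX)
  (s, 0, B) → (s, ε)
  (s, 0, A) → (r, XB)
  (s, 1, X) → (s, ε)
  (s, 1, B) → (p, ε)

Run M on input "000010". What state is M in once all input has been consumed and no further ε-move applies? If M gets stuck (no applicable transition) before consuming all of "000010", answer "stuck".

(p, 000010, #) ⊢ (r, 000010, X#) ⊢ (s, 00010, AX#) ⊢ (r, 0010, XBX#) ⊢ (s, 010, AXBX#) ⊢ (r, 10, XBXBX#) ⊢ (s, 0, BABXBX#) ⊢ (s, ε, ABXBX#)
All input consumed; M is in state s.

s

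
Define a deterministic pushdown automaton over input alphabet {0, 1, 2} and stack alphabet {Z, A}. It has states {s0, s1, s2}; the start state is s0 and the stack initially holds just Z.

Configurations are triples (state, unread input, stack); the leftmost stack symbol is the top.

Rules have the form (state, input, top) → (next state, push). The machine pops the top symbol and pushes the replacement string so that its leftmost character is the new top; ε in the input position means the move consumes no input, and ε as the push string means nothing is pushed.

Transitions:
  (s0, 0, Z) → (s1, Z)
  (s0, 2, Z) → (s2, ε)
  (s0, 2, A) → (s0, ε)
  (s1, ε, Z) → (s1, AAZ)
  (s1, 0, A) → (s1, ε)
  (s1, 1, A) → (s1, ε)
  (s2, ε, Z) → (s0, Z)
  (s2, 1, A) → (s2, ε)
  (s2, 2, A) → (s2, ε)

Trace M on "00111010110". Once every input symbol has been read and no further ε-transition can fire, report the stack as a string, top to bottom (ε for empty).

(s0, 00111010110, Z)
  read 0, top Z: go to s1, push Z → (s1, 0111010110, Z)
  ε-move, top Z: go to s1, push AAZ → (s1, 0111010110, AAZ)
  read 0, top A: go to s1, push ε → (s1, 111010110, AZ)
  read 1, top A: go to s1, push ε → (s1, 11010110, Z)
  ε-move, top Z: go to s1, push AAZ → (s1, 11010110, AAZ)
  read 1, top A: go to s1, push ε → (s1, 1010110, AZ)
  read 1, top A: go to s1, push ε → (s1, 010110, Z)
  ε-move, top Z: go to s1, push AAZ → (s1, 010110, AAZ)
  read 0, top A: go to s1, push ε → (s1, 10110, AZ)
  read 1, top A: go to s1, push ε → (s1, 0110, Z)
  ε-move, top Z: go to s1, push AAZ → (s1, 0110, AAZ)
  read 0, top A: go to s1, push ε → (s1, 110, AZ)
  read 1, top A: go to s1, push ε → (s1, 10, Z)
  ε-move, top Z: go to s1, push AAZ → (s1, 10, AAZ)
  read 1, top A: go to s1, push ε → (s1, 0, AZ)
  read 0, top A: go to s1, push ε → (s1, ε, Z)
  ε-move, top Z: go to s1, push AAZ → (s1, ε, AAZ)
All input consumed in state s1 with stack AAZ.

AAZ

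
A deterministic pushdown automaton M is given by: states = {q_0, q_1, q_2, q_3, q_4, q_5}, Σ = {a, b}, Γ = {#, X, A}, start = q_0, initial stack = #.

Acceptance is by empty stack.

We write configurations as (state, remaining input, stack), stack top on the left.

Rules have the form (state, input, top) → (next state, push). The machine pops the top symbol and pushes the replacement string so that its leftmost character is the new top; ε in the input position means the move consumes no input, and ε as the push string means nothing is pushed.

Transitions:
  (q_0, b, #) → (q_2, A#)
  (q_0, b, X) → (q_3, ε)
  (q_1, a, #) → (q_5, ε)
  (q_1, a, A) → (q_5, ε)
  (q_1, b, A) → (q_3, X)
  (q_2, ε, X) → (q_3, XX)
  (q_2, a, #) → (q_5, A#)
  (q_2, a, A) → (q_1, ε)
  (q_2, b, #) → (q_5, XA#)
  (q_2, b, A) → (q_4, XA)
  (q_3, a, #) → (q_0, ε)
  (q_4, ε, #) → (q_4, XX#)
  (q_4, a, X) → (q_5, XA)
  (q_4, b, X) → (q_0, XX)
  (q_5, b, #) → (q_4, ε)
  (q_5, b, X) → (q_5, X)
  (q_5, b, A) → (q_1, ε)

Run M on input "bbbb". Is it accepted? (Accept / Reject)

Reject

(q_0, bbbb, #) ⊢ (q_2, bbb, A#) ⊢ (q_4, bb, XA#) ⊢ (q_0, b, XXA#) ⊢ (q_3, ε, XA#)
All input consumed; stack is XA#, not empty, and no further ε-move applies.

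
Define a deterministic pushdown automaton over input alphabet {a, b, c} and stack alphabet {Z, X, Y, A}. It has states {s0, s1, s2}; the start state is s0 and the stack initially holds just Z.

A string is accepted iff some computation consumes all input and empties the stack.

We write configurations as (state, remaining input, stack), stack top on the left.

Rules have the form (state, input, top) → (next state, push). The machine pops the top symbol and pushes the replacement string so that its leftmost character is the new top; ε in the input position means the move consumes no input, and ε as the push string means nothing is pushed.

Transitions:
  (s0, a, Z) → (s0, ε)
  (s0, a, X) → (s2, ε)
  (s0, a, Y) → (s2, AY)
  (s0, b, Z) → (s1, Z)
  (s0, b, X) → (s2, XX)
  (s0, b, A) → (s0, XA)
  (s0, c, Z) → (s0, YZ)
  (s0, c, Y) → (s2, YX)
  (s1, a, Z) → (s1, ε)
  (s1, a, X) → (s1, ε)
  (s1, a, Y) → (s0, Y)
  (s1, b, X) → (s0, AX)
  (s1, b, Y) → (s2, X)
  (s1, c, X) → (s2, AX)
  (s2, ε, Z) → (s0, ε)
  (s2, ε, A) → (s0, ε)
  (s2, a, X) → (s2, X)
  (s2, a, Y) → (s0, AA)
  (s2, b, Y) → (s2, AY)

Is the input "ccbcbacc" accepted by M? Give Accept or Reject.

(s0, ccbcbacc, Z) ⊢ (s0, cbcbacc, YZ) ⊢ (s2, bcbacc, YXZ) ⊢ (s2, cbacc, AYXZ) ⊢ (s0, cbacc, YXZ) ⊢ (s2, bacc, YXXZ) ⊢ (s2, acc, AYXXZ) ⊢ (s0, acc, YXXZ) ⊢ (s2, cc, AYXXZ) ⊢ (s0, cc, YXXZ) ⊢ (s2, c, YXXXZ)
No transition applies at (s2, c, YXXXZ); input not fully consumed.

Reject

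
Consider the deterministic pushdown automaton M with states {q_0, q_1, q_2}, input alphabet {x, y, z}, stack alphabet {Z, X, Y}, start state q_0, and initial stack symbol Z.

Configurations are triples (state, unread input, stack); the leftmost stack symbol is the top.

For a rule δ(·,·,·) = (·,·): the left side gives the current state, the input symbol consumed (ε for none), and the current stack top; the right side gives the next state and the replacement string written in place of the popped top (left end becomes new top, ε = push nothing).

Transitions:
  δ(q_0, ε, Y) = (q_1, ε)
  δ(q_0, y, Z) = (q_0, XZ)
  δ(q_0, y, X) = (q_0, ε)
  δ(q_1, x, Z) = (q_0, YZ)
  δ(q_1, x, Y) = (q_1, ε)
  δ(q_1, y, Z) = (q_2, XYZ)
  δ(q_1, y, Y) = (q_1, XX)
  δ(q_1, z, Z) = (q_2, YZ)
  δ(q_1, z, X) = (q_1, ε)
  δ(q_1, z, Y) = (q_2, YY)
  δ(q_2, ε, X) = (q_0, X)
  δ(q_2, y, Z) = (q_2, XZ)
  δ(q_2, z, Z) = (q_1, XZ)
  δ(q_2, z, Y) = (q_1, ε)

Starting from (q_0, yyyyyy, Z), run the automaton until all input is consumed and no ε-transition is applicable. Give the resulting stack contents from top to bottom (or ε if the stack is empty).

Z

(q_0, yyyyyy, Z)
  read y, top Z: go to q_0, push XZ → (q_0, yyyyy, XZ)
  read y, top X: go to q_0, push ε → (q_0, yyyy, Z)
  read y, top Z: go to q_0, push XZ → (q_0, yyy, XZ)
  read y, top X: go to q_0, push ε → (q_0, yy, Z)
  read y, top Z: go to q_0, push XZ → (q_0, y, XZ)
  read y, top X: go to q_0, push ε → (q_0, ε, Z)
All input consumed in state q_0 with stack Z.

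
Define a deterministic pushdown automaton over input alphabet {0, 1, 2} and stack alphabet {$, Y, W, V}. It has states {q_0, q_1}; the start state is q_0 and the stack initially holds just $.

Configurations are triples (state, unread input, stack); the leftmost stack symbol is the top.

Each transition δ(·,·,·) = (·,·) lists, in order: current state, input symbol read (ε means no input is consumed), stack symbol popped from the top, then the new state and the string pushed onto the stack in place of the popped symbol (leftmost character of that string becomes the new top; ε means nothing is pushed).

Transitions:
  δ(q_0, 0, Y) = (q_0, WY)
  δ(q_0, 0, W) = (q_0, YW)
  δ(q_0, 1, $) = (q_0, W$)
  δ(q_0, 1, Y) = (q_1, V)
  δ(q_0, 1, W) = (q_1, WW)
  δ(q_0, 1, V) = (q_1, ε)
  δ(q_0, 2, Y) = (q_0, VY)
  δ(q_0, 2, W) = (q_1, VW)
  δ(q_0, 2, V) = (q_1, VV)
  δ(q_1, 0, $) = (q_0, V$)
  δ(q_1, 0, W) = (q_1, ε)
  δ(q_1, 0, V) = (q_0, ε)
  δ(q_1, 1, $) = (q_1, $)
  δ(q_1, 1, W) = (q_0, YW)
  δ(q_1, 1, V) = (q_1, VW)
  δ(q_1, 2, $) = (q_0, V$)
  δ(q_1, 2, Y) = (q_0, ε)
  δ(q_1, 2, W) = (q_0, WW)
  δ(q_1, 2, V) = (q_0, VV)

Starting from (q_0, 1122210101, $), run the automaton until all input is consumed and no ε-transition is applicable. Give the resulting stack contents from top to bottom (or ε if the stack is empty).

(q_0, 1122210101, $) ⊢ (q_0, 122210101, W$) ⊢ (q_1, 22210101, WW$) ⊢ (q_0, 2210101, WWW$) ⊢ (q_1, 210101, VWWW$) ⊢ (q_0, 10101, VVWWW$) ⊢ (q_1, 0101, VWWW$) ⊢ (q_0, 101, WWW$) ⊢ (q_1, 01, WWWW$) ⊢ (q_1, 1, WWW$) ⊢ (q_0, ε, YWWW$)
All input consumed in state q_0 with stack YWWW$.

YWWW$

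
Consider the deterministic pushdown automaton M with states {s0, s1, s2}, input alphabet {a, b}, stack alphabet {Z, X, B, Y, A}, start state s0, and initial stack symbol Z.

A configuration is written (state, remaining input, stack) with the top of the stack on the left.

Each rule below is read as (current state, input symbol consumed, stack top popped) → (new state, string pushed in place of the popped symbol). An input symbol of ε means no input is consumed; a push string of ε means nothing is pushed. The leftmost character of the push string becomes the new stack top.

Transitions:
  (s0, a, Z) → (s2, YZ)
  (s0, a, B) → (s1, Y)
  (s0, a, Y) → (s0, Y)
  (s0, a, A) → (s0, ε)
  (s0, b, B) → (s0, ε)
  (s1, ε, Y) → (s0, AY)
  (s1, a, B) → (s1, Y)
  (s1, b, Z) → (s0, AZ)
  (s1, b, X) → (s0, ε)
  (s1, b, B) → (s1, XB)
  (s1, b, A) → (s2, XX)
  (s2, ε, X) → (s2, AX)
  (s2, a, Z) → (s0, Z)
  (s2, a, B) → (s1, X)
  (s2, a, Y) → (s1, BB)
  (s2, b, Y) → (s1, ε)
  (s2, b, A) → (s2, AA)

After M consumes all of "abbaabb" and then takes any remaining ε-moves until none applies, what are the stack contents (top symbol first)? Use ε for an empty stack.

(s0, abbaabb, Z) ⊢ (s2, bbaabb, YZ) ⊢ (s1, baabb, Z) ⊢ (s0, aabb, AZ) ⊢ (s0, abb, Z) ⊢ (s2, bb, YZ) ⊢ (s1, b, Z) ⊢ (s0, ε, AZ)
All input consumed in state s0 with stack AZ.

AZ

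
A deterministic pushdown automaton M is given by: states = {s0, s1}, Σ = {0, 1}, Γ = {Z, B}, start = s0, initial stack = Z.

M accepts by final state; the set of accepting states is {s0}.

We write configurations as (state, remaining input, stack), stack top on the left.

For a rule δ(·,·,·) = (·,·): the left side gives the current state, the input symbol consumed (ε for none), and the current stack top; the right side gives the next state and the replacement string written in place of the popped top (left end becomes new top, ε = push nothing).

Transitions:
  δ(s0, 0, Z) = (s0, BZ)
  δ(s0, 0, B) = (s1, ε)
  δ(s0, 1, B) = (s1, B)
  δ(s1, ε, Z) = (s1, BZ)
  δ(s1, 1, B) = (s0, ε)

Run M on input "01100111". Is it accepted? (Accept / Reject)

(s0, 01100111, Z)
  read 0, top Z: go to s0, push BZ → (s0, 1100111, BZ)
  read 1, top B: go to s1, push B → (s1, 100111, BZ)
  read 1, top B: go to s0, push ε → (s0, 00111, Z)
  read 0, top Z: go to s0, push BZ → (s0, 0111, BZ)
  read 0, top B: go to s1, push ε → (s1, 111, Z)
  ε-move, top Z: go to s1, push BZ → (s1, 111, BZ)
  read 1, top B: go to s0, push ε → (s0, 11, Z)
No transition applies at (s0, 11, Z); input not fully consumed.

Reject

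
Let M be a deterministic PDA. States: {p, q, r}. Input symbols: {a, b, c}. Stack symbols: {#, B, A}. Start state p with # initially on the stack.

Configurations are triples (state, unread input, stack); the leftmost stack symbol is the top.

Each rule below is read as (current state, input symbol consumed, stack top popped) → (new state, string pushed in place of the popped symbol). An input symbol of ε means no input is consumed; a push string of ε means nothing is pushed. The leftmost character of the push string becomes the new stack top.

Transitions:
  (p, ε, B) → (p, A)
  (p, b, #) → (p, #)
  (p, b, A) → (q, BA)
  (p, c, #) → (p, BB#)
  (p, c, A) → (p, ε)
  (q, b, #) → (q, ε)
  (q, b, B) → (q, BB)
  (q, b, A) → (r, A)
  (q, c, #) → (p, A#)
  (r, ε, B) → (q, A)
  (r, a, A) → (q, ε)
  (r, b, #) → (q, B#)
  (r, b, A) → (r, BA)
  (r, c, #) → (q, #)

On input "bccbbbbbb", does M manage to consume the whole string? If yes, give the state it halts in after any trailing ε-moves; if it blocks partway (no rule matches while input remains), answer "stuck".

(p, bccbbbbbb, #)
  read b, top #: go to p, push # → (p, ccbbbbbb, #)
  read c, top #: go to p, push BB# → (p, cbbbbbb, BB#)
  ε-move, top B: go to p, push A → (p, cbbbbbb, AB#)
  read c, top A: go to p, push ε → (p, bbbbbb, B#)
  ε-move, top B: go to p, push A → (p, bbbbbb, A#)
  read b, top A: go to q, push BA → (q, bbbbb, BA#)
  read b, top B: go to q, push BB → (q, bbbb, BBA#)
  read b, top B: go to q, push BB → (q, bbb, BBBA#)
  read b, top B: go to q, push BB → (q, bb, BBBBA#)
  read b, top B: go to q, push BB → (q, b, BBBBBA#)
  read b, top B: go to q, push BB → (q, ε, BBBBBBA#)
All input consumed; M is in state q.

q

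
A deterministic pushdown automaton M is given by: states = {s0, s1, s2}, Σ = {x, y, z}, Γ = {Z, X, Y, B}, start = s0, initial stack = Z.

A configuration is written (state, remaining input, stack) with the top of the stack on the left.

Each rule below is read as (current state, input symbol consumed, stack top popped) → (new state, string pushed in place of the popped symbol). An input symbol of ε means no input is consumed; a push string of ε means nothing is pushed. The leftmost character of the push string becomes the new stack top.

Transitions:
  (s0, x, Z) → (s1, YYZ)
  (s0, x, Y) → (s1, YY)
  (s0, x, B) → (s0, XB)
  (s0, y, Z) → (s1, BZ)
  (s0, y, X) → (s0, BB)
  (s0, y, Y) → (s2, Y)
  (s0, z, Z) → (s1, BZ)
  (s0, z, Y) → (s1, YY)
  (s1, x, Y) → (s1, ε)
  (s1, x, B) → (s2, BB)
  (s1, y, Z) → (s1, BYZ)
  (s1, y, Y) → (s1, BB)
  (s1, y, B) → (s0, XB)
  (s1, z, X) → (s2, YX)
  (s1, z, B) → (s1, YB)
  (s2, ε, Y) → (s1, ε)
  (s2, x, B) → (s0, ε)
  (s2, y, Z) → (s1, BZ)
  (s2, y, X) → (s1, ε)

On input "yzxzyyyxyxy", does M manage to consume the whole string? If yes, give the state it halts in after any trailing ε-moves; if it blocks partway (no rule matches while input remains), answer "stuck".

(s0, yzxzyyyxyxy, Z)
  read y, top Z: go to s1, push BZ → (s1, zxzyyyxyxy, BZ)
  read z, top B: go to s1, push YB → (s1, xzyyyxyxy, YBZ)
  read x, top Y: go to s1, push ε → (s1, zyyyxyxy, BZ)
  read z, top B: go to s1, push YB → (s1, yyyxyxy, YBZ)
  read y, top Y: go to s1, push BB → (s1, yyxyxy, BBBZ)
  read y, top B: go to s0, push XB → (s0, yxyxy, XBBBZ)
  read y, top X: go to s0, push BB → (s0, xyxy, BBBBBZ)
  read x, top B: go to s0, push XB → (s0, yxy, XBBBBBZ)
  read y, top X: go to s0, push BB → (s0, xy, BBBBBBBZ)
  read x, top B: go to s0, push XB → (s0, y, XBBBBBBBZ)
  read y, top X: go to s0, push BB → (s0, ε, BBBBBBBBBZ)
All input consumed; M is in state s0.

s0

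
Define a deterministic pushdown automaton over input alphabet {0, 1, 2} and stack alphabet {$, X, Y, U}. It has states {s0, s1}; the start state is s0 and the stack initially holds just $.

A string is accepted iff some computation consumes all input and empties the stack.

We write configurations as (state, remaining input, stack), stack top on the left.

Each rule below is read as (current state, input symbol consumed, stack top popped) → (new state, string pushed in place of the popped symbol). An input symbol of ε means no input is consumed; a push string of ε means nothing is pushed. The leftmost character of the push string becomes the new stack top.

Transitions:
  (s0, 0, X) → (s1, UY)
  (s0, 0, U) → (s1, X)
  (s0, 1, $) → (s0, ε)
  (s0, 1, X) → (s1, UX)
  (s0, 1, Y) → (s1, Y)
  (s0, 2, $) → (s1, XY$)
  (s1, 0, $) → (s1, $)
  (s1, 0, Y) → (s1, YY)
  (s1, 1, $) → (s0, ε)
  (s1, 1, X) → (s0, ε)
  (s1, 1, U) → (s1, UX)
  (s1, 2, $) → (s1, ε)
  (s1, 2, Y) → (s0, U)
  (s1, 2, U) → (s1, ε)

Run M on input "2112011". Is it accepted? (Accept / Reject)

(s0, 2112011, $)
  read 2, top $: go to s1, push XY$ → (s1, 112011, XY$)
  read 1, top X: go to s0, push ε → (s0, 12011, Y$)
  read 1, top Y: go to s1, push Y → (s1, 2011, Y$)
  read 2, top Y: go to s0, push U → (s0, 011, U$)
  read 0, top U: go to s1, push X → (s1, 11, X$)
  read 1, top X: go to s0, push ε → (s0, 1, $)
  read 1, top $: go to s0, push ε → (s0, ε, ε)
All input consumed and the stack is empty.

Accept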